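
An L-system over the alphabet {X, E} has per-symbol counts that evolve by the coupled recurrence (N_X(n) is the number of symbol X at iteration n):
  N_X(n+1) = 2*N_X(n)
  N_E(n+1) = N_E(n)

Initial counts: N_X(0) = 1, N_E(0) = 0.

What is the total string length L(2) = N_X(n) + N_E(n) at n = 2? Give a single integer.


Answer: 4

Derivation:
Step 0: N_X=1, N_E=0, L=1
Step 1: N_X=2, N_E=0, L=2
Step 2: N_X=4, N_E=0, L=4


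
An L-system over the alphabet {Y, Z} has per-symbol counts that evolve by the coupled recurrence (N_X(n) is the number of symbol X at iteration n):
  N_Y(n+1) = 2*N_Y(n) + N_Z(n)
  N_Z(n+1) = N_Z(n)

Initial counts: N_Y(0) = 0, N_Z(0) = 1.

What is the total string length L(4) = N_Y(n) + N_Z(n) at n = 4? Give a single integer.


Answer: 16

Derivation:
Step 0: N_Y=0, N_Z=1, L=1
Step 1: N_Y=1, N_Z=1, L=2
Step 2: N_Y=3, N_Z=1, L=4
Step 3: N_Y=7, N_Z=1, L=8
Step 4: N_Y=15, N_Z=1, L=16


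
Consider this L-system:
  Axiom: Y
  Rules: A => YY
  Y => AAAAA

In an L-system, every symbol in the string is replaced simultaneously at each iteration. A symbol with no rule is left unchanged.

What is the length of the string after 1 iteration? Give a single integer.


Answer: 5

Derivation:
Step 0: length = 1
Step 1: length = 5


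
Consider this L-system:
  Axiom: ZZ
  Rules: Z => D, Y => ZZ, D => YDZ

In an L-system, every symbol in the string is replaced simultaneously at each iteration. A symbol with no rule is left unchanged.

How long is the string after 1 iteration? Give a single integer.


Step 0: length = 2
Step 1: length = 2

Answer: 2


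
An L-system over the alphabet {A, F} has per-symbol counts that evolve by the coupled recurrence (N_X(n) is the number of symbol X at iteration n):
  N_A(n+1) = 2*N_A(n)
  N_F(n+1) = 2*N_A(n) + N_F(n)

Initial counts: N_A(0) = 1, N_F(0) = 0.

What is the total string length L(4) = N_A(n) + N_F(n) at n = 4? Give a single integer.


Answer: 46

Derivation:
Step 0: N_A=1, N_F=0, L=1
Step 1: N_A=2, N_F=2, L=4
Step 2: N_A=4, N_F=6, L=10
Step 3: N_A=8, N_F=14, L=22
Step 4: N_A=16, N_F=30, L=46


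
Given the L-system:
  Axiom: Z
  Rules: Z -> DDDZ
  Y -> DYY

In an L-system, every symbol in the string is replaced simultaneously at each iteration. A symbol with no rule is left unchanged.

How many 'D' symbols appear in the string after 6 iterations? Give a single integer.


Answer: 18

Derivation:
Step 0: Z  (0 'D')
Step 1: DDDZ  (3 'D')
Step 2: DDDDDDZ  (6 'D')
Step 3: DDDDDDDDDZ  (9 'D')
Step 4: DDDDDDDDDDDDZ  (12 'D')
Step 5: DDDDDDDDDDDDDDDZ  (15 'D')
Step 6: DDDDDDDDDDDDDDDDDDZ  (18 'D')


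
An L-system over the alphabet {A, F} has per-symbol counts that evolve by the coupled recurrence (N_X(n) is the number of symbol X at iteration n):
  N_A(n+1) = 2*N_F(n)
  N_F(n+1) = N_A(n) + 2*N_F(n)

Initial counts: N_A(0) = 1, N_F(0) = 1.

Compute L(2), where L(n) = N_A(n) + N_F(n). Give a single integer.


Answer: 14

Derivation:
Step 0: N_A=1, N_F=1, L=2
Step 1: N_A=2, N_F=3, L=5
Step 2: N_A=6, N_F=8, L=14


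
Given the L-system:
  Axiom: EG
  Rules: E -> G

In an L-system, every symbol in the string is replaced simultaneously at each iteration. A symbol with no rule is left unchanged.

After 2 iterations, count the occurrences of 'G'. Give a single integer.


Answer: 2

Derivation:
Step 0: EG  (1 'G')
Step 1: GG  (2 'G')
Step 2: GG  (2 'G')


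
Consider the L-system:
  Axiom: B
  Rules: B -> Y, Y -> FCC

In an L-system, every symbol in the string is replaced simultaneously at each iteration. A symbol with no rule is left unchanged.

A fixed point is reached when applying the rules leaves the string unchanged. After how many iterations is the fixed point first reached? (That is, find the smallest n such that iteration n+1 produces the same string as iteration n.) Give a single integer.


Step 0: B
Step 1: Y
Step 2: FCC
Step 3: FCC  (unchanged — fixed point at step 2)

Answer: 2


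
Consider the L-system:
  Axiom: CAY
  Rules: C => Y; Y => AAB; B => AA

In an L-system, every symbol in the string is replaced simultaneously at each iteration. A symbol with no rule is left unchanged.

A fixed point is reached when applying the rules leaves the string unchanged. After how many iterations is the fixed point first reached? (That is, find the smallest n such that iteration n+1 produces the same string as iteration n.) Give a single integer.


Step 0: CAY
Step 1: YAAAB
Step 2: AABAAAAA
Step 3: AAAAAAAAA
Step 4: AAAAAAAAA  (unchanged — fixed point at step 3)

Answer: 3


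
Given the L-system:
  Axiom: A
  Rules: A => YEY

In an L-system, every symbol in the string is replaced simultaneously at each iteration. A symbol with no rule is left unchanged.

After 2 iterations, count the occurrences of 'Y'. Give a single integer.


Step 0: A  (0 'Y')
Step 1: YEY  (2 'Y')
Step 2: YEY  (2 'Y')

Answer: 2


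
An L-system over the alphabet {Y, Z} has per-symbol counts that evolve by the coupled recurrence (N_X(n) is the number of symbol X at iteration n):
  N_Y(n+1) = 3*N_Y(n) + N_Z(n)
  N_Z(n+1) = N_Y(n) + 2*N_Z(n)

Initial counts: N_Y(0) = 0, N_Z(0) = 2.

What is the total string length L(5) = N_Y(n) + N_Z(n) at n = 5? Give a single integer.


Step 0: N_Y=0, N_Z=2, L=2
Step 1: N_Y=2, N_Z=4, L=6
Step 2: N_Y=10, N_Z=10, L=20
Step 3: N_Y=40, N_Z=30, L=70
Step 4: N_Y=150, N_Z=100, L=250
Step 5: N_Y=550, N_Z=350, L=900

Answer: 900


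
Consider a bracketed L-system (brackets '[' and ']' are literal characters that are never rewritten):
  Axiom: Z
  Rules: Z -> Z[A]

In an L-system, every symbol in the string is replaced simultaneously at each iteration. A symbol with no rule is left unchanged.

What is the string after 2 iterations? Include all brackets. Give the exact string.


Answer: Z[A][A]

Derivation:
Step 0: Z
Step 1: Z[A]
Step 2: Z[A][A]


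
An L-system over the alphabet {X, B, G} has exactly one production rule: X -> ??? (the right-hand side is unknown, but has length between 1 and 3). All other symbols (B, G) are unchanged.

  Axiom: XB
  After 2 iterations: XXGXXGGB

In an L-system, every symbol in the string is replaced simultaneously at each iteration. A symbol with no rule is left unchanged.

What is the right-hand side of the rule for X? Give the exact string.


Trying X -> XXG:
  Step 0: XB
  Step 1: XXGB
  Step 2: XXGXXGGB
Matches the given result.

Answer: XXG


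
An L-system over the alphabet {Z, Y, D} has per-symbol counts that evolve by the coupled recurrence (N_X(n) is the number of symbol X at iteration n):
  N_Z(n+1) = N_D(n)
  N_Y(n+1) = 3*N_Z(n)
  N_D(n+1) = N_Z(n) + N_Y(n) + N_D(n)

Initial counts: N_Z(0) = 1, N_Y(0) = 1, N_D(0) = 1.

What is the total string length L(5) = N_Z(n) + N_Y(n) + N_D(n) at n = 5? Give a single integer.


Answer: 131

Derivation:
Step 0: N_Z=1, N_Y=1, N_D=1, L=3
Step 1: N_Z=1, N_Y=3, N_D=3, L=7
Step 2: N_Z=3, N_Y=3, N_D=7, L=13
Step 3: N_Z=7, N_Y=9, N_D=13, L=29
Step 4: N_Z=13, N_Y=21, N_D=29, L=63
Step 5: N_Z=29, N_Y=39, N_D=63, L=131


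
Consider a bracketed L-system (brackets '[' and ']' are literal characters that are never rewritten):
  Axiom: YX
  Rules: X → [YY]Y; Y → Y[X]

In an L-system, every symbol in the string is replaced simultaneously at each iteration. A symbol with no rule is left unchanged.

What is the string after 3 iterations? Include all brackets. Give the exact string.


Answer: Y[X][[YY]Y][[Y[X]Y[X]]Y[X]][Y[X][[YY]Y]Y[X][[YY]Y]]Y[X][[YY]Y]

Derivation:
Step 0: YX
Step 1: Y[X][YY]Y
Step 2: Y[X][[YY]Y][Y[X]Y[X]]Y[X]
Step 3: Y[X][[YY]Y][[Y[X]Y[X]]Y[X]][Y[X][[YY]Y]Y[X][[YY]Y]]Y[X][[YY]Y]


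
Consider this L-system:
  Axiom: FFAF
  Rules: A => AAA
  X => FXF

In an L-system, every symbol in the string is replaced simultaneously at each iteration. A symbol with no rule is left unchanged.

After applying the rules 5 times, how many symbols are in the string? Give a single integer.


Answer: 246

Derivation:
Step 0: length = 4
Step 1: length = 6
Step 2: length = 12
Step 3: length = 30
Step 4: length = 84
Step 5: length = 246


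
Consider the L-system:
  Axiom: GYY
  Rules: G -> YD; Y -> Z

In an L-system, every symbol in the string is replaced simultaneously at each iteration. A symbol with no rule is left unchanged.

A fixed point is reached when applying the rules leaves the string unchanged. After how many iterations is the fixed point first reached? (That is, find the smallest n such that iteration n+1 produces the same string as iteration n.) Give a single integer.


Answer: 2

Derivation:
Step 0: GYY
Step 1: YDZZ
Step 2: ZDZZ
Step 3: ZDZZ  (unchanged — fixed point at step 2)


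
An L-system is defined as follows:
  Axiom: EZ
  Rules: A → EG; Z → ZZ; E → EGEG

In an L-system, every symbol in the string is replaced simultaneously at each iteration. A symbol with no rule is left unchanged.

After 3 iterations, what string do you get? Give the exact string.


Answer: EGEGGEGEGGGEGEGGEGEGGGZZZZZZZZ

Derivation:
Step 0: EZ
Step 1: EGEGZZ
Step 2: EGEGGEGEGGZZZZ
Step 3: EGEGGEGEGGGEGEGGEGEGGGZZZZZZZZ


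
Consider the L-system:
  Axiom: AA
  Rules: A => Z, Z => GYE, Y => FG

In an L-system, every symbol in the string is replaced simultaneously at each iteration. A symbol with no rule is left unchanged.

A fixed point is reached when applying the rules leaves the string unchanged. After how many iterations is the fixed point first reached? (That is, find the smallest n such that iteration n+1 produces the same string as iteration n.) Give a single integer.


Answer: 3

Derivation:
Step 0: AA
Step 1: ZZ
Step 2: GYEGYE
Step 3: GFGEGFGE
Step 4: GFGEGFGE  (unchanged — fixed point at step 3)


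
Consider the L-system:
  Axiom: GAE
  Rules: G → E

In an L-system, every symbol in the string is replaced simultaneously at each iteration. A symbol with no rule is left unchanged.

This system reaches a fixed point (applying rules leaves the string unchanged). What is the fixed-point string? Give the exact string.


Step 0: GAE
Step 1: EAE
Step 2: EAE  (unchanged — fixed point at step 1)

Answer: EAE


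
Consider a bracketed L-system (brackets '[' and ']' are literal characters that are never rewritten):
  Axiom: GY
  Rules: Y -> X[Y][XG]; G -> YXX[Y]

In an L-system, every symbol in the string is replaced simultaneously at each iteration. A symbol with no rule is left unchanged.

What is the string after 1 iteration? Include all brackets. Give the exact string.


Step 0: GY
Step 1: YXX[Y]X[Y][XG]

Answer: YXX[Y]X[Y][XG]


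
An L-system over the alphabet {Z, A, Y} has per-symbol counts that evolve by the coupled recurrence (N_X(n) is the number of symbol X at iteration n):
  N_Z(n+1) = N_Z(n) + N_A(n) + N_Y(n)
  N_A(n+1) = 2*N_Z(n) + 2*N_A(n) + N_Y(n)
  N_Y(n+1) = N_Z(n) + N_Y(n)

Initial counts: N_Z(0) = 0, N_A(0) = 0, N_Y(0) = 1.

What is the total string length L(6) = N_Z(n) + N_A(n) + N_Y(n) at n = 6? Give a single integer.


Step 0: N_Z=0, N_A=0, N_Y=1, L=1
Step 1: N_Z=1, N_A=1, N_Y=1, L=3
Step 2: N_Z=3, N_A=5, N_Y=2, L=10
Step 3: N_Z=10, N_A=18, N_Y=5, L=33
Step 4: N_Z=33, N_A=61, N_Y=15, L=109
Step 5: N_Z=109, N_A=203, N_Y=48, L=360
Step 6: N_Z=360, N_A=672, N_Y=157, L=1189

Answer: 1189


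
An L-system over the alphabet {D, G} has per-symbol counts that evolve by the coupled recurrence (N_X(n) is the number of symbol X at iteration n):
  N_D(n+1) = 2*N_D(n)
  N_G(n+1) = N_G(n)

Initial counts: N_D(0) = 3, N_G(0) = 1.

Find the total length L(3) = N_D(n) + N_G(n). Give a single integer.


Answer: 25

Derivation:
Step 0: N_D=3, N_G=1, L=4
Step 1: N_D=6, N_G=1, L=7
Step 2: N_D=12, N_G=1, L=13
Step 3: N_D=24, N_G=1, L=25


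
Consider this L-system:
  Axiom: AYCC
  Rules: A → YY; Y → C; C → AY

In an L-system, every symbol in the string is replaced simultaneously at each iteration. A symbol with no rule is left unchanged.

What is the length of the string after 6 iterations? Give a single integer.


Answer: 54

Derivation:
Step 0: length = 4
Step 1: length = 7
Step 2: length = 10
Step 3: length = 15
Step 4: length = 24
Step 5: length = 35
Step 6: length = 54


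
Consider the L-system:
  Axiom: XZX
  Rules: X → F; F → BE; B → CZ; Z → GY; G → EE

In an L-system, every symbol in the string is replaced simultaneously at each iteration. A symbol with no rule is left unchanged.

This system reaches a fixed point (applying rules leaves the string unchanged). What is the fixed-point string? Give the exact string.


Answer: CEEYEEEYCEEYE

Derivation:
Step 0: XZX
Step 1: FGYF
Step 2: BEEEYBE
Step 3: CZEEEYCZE
Step 4: CGYEEEYCGYE
Step 5: CEEYEEEYCEEYE
Step 6: CEEYEEEYCEEYE  (unchanged — fixed point at step 5)


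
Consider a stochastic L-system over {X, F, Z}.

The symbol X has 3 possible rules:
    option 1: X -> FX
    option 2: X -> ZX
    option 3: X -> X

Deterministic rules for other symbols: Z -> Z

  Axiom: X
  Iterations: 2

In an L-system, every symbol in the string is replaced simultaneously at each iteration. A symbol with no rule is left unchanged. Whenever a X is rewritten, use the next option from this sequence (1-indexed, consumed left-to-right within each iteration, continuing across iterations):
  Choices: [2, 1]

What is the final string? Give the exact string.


Step 0: X
Step 1: ZX  (used choices [2])
Step 2: ZFX  (used choices [1])

Answer: ZFX


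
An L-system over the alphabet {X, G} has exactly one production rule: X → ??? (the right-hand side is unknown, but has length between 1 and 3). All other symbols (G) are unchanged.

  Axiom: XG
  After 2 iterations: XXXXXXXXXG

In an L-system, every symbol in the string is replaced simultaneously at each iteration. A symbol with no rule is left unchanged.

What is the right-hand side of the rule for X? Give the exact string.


Trying X → XXX:
  Step 0: XG
  Step 1: XXXG
  Step 2: XXXXXXXXXG
Matches the given result.

Answer: XXX


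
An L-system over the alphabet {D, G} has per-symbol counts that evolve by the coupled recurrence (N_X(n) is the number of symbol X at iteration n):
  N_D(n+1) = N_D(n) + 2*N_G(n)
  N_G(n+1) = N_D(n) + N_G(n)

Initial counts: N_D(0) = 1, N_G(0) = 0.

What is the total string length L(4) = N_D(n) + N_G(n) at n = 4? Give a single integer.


Step 0: N_D=1, N_G=0, L=1
Step 1: N_D=1, N_G=1, L=2
Step 2: N_D=3, N_G=2, L=5
Step 3: N_D=7, N_G=5, L=12
Step 4: N_D=17, N_G=12, L=29

Answer: 29


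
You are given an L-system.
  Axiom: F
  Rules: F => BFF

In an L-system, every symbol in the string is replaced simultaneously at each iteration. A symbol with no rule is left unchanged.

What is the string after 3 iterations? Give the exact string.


Step 0: F
Step 1: BFF
Step 2: BBFFBFF
Step 3: BBBFFBFFBBFFBFF

Answer: BBBFFBFFBBFFBFF


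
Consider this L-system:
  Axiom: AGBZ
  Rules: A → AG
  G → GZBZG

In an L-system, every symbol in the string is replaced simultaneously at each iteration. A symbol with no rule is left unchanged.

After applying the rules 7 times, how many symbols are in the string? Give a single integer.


Step 0: length = 4
Step 1: length = 9
Step 2: length = 22
Step 3: length = 51
Step 4: length = 112
Step 5: length = 237
Step 6: length = 490
Step 7: length = 999

Answer: 999


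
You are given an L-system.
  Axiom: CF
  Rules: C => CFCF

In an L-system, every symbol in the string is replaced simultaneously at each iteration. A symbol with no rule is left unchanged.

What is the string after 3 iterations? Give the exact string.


Answer: CFCFFCFCFFFCFCFFCFCFFFF

Derivation:
Step 0: CF
Step 1: CFCFF
Step 2: CFCFFCFCFFF
Step 3: CFCFFCFCFFFCFCFFCFCFFFF


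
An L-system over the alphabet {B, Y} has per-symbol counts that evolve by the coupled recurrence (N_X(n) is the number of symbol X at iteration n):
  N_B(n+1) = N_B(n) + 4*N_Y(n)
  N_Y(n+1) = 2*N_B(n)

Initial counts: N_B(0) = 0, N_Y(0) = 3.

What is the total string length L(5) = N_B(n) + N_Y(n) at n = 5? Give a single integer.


Step 0: N_B=0, N_Y=3, L=3
Step 1: N_B=12, N_Y=0, L=12
Step 2: N_B=12, N_Y=24, L=36
Step 3: N_B=108, N_Y=24, L=132
Step 4: N_B=204, N_Y=216, L=420
Step 5: N_B=1068, N_Y=408, L=1476

Answer: 1476


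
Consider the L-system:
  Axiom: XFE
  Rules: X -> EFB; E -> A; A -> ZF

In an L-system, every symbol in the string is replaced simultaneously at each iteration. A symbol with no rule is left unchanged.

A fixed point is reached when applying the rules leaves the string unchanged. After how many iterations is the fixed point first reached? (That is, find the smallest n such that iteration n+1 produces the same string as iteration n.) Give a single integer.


Step 0: XFE
Step 1: EFBFA
Step 2: AFBFZF
Step 3: ZFFBFZF
Step 4: ZFFBFZF  (unchanged — fixed point at step 3)

Answer: 3


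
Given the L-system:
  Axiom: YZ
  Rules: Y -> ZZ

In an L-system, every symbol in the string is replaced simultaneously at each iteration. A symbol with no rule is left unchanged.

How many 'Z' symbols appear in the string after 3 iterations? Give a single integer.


Step 0: YZ  (1 'Z')
Step 1: ZZZ  (3 'Z')
Step 2: ZZZ  (3 'Z')
Step 3: ZZZ  (3 'Z')

Answer: 3


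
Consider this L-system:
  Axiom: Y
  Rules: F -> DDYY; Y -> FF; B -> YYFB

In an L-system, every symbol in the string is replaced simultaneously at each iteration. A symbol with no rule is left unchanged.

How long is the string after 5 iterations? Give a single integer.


Answer: 52

Derivation:
Step 0: length = 1
Step 1: length = 2
Step 2: length = 8
Step 3: length = 12
Step 4: length = 36
Step 5: length = 52


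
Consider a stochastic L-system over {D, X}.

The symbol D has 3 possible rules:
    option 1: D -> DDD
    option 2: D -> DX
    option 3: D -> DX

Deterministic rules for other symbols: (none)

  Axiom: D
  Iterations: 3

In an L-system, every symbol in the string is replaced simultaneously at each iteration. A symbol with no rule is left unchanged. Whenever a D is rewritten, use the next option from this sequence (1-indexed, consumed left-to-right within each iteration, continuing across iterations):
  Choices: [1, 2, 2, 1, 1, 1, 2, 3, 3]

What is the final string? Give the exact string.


Answer: DDDXDDDXDXDXDX

Derivation:
Step 0: D
Step 1: DDD  (used choices [1])
Step 2: DXDXDDD  (used choices [2, 2, 1])
Step 3: DDDXDDDXDXDXDX  (used choices [1, 1, 2, 3, 3])


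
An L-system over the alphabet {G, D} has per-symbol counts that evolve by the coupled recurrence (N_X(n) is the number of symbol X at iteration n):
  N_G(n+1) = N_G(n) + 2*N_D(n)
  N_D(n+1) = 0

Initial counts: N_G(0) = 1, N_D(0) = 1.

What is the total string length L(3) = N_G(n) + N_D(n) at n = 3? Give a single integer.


Answer: 3

Derivation:
Step 0: N_G=1, N_D=1, L=2
Step 1: N_G=3, N_D=0, L=3
Step 2: N_G=3, N_D=0, L=3
Step 3: N_G=3, N_D=0, L=3


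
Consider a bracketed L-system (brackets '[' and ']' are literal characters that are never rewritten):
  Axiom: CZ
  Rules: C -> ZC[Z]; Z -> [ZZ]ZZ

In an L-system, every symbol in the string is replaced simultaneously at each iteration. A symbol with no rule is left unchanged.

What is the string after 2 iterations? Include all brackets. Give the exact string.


Answer: [ZZ]ZZZC[Z][[ZZ]ZZ][[ZZ]ZZ[ZZ]ZZ][ZZ]ZZ[ZZ]ZZ

Derivation:
Step 0: CZ
Step 1: ZC[Z][ZZ]ZZ
Step 2: [ZZ]ZZZC[Z][[ZZ]ZZ][[ZZ]ZZ[ZZ]ZZ][ZZ]ZZ[ZZ]ZZ


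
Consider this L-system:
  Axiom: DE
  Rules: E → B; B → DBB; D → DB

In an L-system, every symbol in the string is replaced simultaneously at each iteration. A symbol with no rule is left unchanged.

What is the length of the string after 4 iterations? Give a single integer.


Step 0: length = 2
Step 1: length = 3
Step 2: length = 8
Step 3: length = 21
Step 4: length = 55

Answer: 55


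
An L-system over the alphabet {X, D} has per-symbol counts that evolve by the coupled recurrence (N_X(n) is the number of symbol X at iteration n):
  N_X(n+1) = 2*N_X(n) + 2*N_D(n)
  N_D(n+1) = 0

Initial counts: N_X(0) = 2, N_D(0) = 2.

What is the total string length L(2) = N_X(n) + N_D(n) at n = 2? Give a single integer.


Answer: 16

Derivation:
Step 0: N_X=2, N_D=2, L=4
Step 1: N_X=8, N_D=0, L=8
Step 2: N_X=16, N_D=0, L=16


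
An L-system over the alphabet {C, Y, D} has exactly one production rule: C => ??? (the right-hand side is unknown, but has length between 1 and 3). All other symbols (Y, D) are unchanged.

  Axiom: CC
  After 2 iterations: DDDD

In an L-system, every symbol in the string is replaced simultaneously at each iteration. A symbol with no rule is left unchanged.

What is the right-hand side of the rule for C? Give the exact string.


Trying C => DD:
  Step 0: CC
  Step 1: DDDD
  Step 2: DDDD
Matches the given result.

Answer: DD


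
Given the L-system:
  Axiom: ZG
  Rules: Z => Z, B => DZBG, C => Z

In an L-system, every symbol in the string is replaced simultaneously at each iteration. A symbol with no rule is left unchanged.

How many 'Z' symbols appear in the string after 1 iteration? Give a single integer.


Answer: 1

Derivation:
Step 0: ZG  (1 'Z')
Step 1: ZG  (1 'Z')


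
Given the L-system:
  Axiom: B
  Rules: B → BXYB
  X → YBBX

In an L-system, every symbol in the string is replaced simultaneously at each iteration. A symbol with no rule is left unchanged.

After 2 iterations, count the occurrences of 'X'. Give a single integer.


Step 0: B  (0 'X')
Step 1: BXYB  (1 'X')
Step 2: BXYBYBBXYBXYB  (3 'X')

Answer: 3


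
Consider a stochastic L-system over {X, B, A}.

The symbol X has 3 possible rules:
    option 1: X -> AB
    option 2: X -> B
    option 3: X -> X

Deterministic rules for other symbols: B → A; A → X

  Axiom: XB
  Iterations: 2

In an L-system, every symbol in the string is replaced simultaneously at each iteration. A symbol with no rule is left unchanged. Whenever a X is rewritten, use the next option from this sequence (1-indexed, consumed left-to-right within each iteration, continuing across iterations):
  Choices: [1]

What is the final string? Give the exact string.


Step 0: XB
Step 1: ABA  (used choices [1])
Step 2: XAX  (used choices [])

Answer: XAX


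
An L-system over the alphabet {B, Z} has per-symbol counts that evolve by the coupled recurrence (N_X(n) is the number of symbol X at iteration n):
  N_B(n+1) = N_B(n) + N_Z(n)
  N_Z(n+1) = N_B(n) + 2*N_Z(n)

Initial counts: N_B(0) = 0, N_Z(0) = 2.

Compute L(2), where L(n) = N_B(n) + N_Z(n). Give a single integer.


Step 0: N_B=0, N_Z=2, L=2
Step 1: N_B=2, N_Z=4, L=6
Step 2: N_B=6, N_Z=10, L=16

Answer: 16


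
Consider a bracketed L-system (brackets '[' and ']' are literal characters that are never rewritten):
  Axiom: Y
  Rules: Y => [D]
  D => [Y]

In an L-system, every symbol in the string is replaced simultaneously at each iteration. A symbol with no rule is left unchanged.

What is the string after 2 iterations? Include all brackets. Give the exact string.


Answer: [[Y]]

Derivation:
Step 0: Y
Step 1: [D]
Step 2: [[Y]]


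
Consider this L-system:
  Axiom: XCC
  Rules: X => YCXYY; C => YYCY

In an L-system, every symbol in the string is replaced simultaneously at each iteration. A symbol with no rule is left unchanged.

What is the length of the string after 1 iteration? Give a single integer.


Step 0: length = 3
Step 1: length = 13

Answer: 13


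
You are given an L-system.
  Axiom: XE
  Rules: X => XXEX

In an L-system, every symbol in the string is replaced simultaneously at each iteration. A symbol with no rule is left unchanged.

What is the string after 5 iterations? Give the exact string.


Answer: XXEXXXEXEXXEXXXEXXXEXEXXEXEXXEXXXEXEXXEXXXEXXXEXEXXEXXXEXXXEXEXXEXEXXEXXXEXEXXEXEXXEXXXEXEXXEXXXEXXXEXEXXEXEXXEXXXEXEXXEXXXEXXXEXEXXEXXXEXXXEXEXXEXEXXEXXXEXEXXEXXXEXXXEXEXXEXXXEXXXEXEXXEXEXXEXXXEXEXXEXEXXEXXXEXEXXEXXXEXXXEXEXXEXEXXEXXXEXEXXEXEXXEXXXEXEXXEXXXEXXXEXEXXEXEXXEXXXEXEXXEXXXEXXXEXEXXEXXXEXXXEXEXXEXEXXEXXXEXEXXEXEXXEXXXEXEXXEXXXEXXXEXEXXEXEXXEXXXEXEXXEXE

Derivation:
Step 0: XE
Step 1: XXEXE
Step 2: XXEXXXEXEXXEXE
Step 3: XXEXXXEXEXXEXXXEXXXEXEXXEXEXXEXXXEXEXXEXE
Step 4: XXEXXXEXEXXEXXXEXXXEXEXXEXEXXEXXXEXEXXEXXXEXXXEXEXXEXXXEXXXEXEXXEXEXXEXXXEXEXXEXEXXEXXXEXEXXEXXXEXXXEXEXXEXEXXEXXXEXEXXEXE
Step 5: XXEXXXEXEXXEXXXEXXXEXEXXEXEXXEXXXEXEXXEXXXEXXXEXEXXEXXXEXXXEXEXXEXEXXEXXXEXEXXEXEXXEXXXEXEXXEXXXEXXXEXEXXEXEXXEXXXEXEXXEXXXEXXXEXEXXEXXXEXXXEXEXXEXEXXEXXXEXEXXEXXXEXXXEXEXXEXXXEXXXEXEXXEXEXXEXXXEXEXXEXEXXEXXXEXEXXEXXXEXXXEXEXXEXEXXEXXXEXEXXEXEXXEXXXEXEXXEXXXEXXXEXEXXEXEXXEXXXEXEXXEXXXEXXXEXEXXEXXXEXXXEXEXXEXEXXEXXXEXEXXEXEXXEXXXEXEXXEXXXEXXXEXEXXEXEXXEXXXEXEXXEXE


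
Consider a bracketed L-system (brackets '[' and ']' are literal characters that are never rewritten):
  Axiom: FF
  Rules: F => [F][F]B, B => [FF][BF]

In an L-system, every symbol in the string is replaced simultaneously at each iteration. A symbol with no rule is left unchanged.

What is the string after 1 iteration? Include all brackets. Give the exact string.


Answer: [F][F]B[F][F]B

Derivation:
Step 0: FF
Step 1: [F][F]B[F][F]B


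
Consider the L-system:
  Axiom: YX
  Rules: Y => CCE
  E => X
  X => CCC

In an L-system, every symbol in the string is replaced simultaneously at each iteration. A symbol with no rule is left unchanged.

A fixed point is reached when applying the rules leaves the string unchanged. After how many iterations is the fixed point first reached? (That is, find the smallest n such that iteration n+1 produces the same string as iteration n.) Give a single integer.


Answer: 3

Derivation:
Step 0: YX
Step 1: CCECCC
Step 2: CCXCCC
Step 3: CCCCCCCC
Step 4: CCCCCCCC  (unchanged — fixed point at step 3)


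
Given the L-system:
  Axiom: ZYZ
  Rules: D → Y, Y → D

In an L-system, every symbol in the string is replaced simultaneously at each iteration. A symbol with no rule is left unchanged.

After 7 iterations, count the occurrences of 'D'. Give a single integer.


Step 0: ZYZ  (0 'D')
Step 1: ZDZ  (1 'D')
Step 2: ZYZ  (0 'D')
Step 3: ZDZ  (1 'D')
Step 4: ZYZ  (0 'D')
Step 5: ZDZ  (1 'D')
Step 6: ZYZ  (0 'D')
Step 7: ZDZ  (1 'D')

Answer: 1


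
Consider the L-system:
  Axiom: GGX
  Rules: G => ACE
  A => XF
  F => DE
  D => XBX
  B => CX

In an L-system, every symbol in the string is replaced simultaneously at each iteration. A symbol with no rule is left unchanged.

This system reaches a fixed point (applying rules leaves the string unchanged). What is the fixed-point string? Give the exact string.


Step 0: GGX
Step 1: ACEACEX
Step 2: XFCEXFCEX
Step 3: XDECEXDECEX
Step 4: XXBXECEXXBXECEX
Step 5: XXCXXECEXXCXXECEX
Step 6: XXCXXECEXXCXXECEX  (unchanged — fixed point at step 5)

Answer: XXCXXECEXXCXXECEX


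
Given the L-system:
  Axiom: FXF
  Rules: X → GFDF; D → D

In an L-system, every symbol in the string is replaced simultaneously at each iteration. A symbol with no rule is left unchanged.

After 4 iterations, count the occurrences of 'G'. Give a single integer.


Step 0: FXF  (0 'G')
Step 1: FGFDFF  (1 'G')
Step 2: FGFDFF  (1 'G')
Step 3: FGFDFF  (1 'G')
Step 4: FGFDFF  (1 'G')

Answer: 1


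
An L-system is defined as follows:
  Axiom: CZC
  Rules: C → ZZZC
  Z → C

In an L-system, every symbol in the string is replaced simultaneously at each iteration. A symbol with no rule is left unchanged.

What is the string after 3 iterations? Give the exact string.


Answer: ZZZCZZZCZZZCCCCZZZCCCCZZZCZZZCZZZCZZZCCCCZZZC

Derivation:
Step 0: CZC
Step 1: ZZZCCZZZC
Step 2: CCCZZZCZZZCCCCZZZC
Step 3: ZZZCZZZCZZZCCCCZZZCCCCZZZCZZZCZZZCZZZCCCCZZZC


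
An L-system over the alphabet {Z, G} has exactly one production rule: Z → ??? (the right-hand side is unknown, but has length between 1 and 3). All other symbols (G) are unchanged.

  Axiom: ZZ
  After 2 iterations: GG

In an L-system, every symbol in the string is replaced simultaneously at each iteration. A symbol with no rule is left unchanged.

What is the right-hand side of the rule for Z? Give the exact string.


Trying Z → G:
  Step 0: ZZ
  Step 1: GG
  Step 2: GG
Matches the given result.

Answer: G


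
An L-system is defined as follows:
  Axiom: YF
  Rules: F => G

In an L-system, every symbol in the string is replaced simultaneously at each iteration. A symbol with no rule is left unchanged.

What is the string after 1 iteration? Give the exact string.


Step 0: YF
Step 1: YG

Answer: YG


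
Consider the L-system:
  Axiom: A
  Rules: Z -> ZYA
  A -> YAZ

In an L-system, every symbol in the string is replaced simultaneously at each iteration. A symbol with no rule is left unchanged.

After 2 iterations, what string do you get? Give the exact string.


Answer: YYAZZYA

Derivation:
Step 0: A
Step 1: YAZ
Step 2: YYAZZYA


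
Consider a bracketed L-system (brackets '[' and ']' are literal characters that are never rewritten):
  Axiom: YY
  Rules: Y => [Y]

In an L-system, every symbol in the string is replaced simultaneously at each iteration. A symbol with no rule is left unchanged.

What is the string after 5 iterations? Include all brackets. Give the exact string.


Step 0: YY
Step 1: [Y][Y]
Step 2: [[Y]][[Y]]
Step 3: [[[Y]]][[[Y]]]
Step 4: [[[[Y]]]][[[[Y]]]]
Step 5: [[[[[Y]]]]][[[[[Y]]]]]

Answer: [[[[[Y]]]]][[[[[Y]]]]]


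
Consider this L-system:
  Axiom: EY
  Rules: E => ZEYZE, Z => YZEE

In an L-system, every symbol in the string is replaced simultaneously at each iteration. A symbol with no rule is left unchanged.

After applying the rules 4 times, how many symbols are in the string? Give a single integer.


Step 0: length = 2
Step 1: length = 6
Step 2: length = 20
Step 3: length = 70
Step 4: length = 248

Answer: 248


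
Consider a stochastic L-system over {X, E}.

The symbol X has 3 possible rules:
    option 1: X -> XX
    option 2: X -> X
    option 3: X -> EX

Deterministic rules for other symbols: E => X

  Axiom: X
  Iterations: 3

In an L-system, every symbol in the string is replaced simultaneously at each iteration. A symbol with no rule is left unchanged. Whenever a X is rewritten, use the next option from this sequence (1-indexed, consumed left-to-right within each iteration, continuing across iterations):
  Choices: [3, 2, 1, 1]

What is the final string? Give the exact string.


Step 0: X
Step 1: EX  (used choices [3])
Step 2: XX  (used choices [2])
Step 3: XXXX  (used choices [1, 1])

Answer: XXXX


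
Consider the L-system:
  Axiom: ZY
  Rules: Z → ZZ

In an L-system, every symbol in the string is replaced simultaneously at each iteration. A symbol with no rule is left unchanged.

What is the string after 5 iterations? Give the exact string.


Step 0: ZY
Step 1: ZZY
Step 2: ZZZZY
Step 3: ZZZZZZZZY
Step 4: ZZZZZZZZZZZZZZZZY
Step 5: ZZZZZZZZZZZZZZZZZZZZZZZZZZZZZZZZY

Answer: ZZZZZZZZZZZZZZZZZZZZZZZZZZZZZZZZY


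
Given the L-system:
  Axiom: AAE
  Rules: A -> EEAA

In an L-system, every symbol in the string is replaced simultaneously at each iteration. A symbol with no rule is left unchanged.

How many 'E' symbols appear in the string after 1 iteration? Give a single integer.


Step 0: AAE  (1 'E')
Step 1: EEAAEEAAE  (5 'E')

Answer: 5


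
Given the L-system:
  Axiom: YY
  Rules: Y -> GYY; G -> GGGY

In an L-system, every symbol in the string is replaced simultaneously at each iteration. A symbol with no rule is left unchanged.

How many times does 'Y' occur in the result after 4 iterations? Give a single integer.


Answer: 100

Derivation:
Step 0: YY  (2 'Y')
Step 1: GYYGYY  (4 'Y')
Step 2: GGGYGYYGYYGGGYGYYGYY  (10 'Y')
Step 3: GGGYGGGYGGGYGYYGGGYGYYGYYGGGYGYYGYYGGGYGGGYGGGYGYYGGGYGYYGYYGGGYGYYGYY  (30 'Y')
Step 4: GGGYGGGYGGGYGYYGGGYGGGYGGGYGYYGGGYGGGYGGGYGYYGGGYGYYGYYGGGYGGGYGGGYGYYGGGYGYYGYYGGGYGYYGYYGGGYGGGYGGGYGYYGGGYGYYGYYGGGYGYYGYYGGGYGGGYGGGYGYYGGGYGGGYGGGYGYYGGGYGGGYGGGYGYYGGGYGYYGYYGGGYGGGYGGGYGYYGGGYGYYGYYGGGYGYYGYYGGGYGGGYGGGYGYYGGGYGYYGYYGGGYGYYGYY  (100 'Y')


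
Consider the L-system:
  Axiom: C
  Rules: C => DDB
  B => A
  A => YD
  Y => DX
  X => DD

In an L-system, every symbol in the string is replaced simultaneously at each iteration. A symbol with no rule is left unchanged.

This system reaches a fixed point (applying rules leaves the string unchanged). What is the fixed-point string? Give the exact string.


Step 0: C
Step 1: DDB
Step 2: DDA
Step 3: DDYD
Step 4: DDDXD
Step 5: DDDDDD
Step 6: DDDDDD  (unchanged — fixed point at step 5)

Answer: DDDDDD


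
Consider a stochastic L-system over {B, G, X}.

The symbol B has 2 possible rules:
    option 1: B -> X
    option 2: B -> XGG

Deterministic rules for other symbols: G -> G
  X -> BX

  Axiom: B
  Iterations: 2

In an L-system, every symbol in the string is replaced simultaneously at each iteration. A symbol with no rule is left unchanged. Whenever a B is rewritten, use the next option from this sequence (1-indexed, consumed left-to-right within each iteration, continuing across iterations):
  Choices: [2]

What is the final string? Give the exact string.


Step 0: B
Step 1: XGG  (used choices [2])
Step 2: BXGG  (used choices [])

Answer: BXGG


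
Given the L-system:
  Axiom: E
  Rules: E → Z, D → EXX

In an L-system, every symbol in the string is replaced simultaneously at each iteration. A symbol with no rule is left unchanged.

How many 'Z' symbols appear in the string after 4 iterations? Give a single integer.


Answer: 1

Derivation:
Step 0: E  (0 'Z')
Step 1: Z  (1 'Z')
Step 2: Z  (1 'Z')
Step 3: Z  (1 'Z')
Step 4: Z  (1 'Z')


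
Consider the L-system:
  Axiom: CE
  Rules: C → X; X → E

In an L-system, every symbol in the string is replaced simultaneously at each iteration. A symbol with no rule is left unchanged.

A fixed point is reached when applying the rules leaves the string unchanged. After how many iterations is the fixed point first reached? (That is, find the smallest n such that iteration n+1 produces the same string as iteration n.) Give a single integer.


Step 0: CE
Step 1: XE
Step 2: EE
Step 3: EE  (unchanged — fixed point at step 2)

Answer: 2


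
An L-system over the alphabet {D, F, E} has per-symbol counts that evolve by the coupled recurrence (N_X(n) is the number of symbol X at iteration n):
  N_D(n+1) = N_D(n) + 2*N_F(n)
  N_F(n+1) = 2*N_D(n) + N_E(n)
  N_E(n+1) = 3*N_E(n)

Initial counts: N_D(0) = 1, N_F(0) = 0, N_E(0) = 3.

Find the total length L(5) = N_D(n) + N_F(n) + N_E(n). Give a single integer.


Answer: 1659

Derivation:
Step 0: N_D=1, N_F=0, N_E=3, L=4
Step 1: N_D=1, N_F=5, N_E=9, L=15
Step 2: N_D=11, N_F=11, N_E=27, L=49
Step 3: N_D=33, N_F=49, N_E=81, L=163
Step 4: N_D=131, N_F=147, N_E=243, L=521
Step 5: N_D=425, N_F=505, N_E=729, L=1659


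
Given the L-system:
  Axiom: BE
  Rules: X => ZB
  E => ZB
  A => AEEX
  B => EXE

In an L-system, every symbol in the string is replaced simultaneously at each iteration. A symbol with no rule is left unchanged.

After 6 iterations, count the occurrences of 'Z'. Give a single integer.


Step 0: BE  (0 'Z')
Step 1: EXEZB  (1 'Z')
Step 2: ZBZBZBZEXE  (4 'Z')
Step 3: ZEXEZEXEZEXEZZBZBZB  (7 'Z')
Step 4: ZZBZBZBZZBZBZBZZBZBZBZZEXEZEXEZEXE  (16 'Z')
Step 5: ZZEXEZEXEZEXEZZEXEZEXEZEXEZZEXEZEXEZEXEZZZBZBZBZZBZBZBZZBZBZB  (25 'Z')
Step 6: ZZZBZBZBZZBZBZBZZBZBZBZZZBZBZBZZBZBZBZZBZBZBZZZBZBZBZZBZBZBZZBZBZBZZZEXEZEXEZEXEZZEXEZEXEZEXEZZEXEZEXEZEXE  (52 'Z')

Answer: 52


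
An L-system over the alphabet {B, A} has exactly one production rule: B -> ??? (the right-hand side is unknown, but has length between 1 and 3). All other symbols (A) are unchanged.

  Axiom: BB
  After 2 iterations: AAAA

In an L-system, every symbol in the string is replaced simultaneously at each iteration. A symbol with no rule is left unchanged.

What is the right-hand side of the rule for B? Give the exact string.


Answer: AA

Derivation:
Trying B -> AA:
  Step 0: BB
  Step 1: AAAA
  Step 2: AAAA
Matches the given result.


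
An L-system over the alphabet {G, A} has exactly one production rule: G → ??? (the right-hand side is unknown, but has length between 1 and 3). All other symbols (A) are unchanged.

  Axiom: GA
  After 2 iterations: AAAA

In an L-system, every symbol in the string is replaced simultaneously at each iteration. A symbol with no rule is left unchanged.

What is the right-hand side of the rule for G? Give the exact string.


Trying G → AAA:
  Step 0: GA
  Step 1: AAAA
  Step 2: AAAA
Matches the given result.

Answer: AAA


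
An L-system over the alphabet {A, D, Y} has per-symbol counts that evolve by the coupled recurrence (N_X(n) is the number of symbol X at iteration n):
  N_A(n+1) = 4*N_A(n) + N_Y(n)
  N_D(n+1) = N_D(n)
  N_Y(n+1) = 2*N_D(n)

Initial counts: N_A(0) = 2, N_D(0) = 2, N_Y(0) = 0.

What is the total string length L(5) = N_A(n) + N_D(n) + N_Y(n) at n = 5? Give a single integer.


Step 0: N_A=2, N_D=2, N_Y=0, L=4
Step 1: N_A=8, N_D=2, N_Y=4, L=14
Step 2: N_A=36, N_D=2, N_Y=4, L=42
Step 3: N_A=148, N_D=2, N_Y=4, L=154
Step 4: N_A=596, N_D=2, N_Y=4, L=602
Step 5: N_A=2388, N_D=2, N_Y=4, L=2394

Answer: 2394


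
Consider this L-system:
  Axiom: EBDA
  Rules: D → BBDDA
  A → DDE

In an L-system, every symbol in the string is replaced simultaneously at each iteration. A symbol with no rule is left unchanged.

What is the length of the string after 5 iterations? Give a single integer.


Step 0: length = 4
Step 1: length = 10
Step 2: length = 28
Step 3: length = 76
Step 4: length = 208
Step 5: length = 568

Answer: 568


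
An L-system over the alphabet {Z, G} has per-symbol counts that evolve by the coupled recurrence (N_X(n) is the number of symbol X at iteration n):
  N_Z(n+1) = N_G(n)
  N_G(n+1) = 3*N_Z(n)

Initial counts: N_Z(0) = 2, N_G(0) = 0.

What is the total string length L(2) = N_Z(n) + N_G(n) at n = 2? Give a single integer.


Answer: 6

Derivation:
Step 0: N_Z=2, N_G=0, L=2
Step 1: N_Z=0, N_G=6, L=6
Step 2: N_Z=6, N_G=0, L=6


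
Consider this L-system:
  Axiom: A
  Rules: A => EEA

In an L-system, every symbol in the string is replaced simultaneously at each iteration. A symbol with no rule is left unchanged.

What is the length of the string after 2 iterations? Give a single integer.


Answer: 5

Derivation:
Step 0: length = 1
Step 1: length = 3
Step 2: length = 5


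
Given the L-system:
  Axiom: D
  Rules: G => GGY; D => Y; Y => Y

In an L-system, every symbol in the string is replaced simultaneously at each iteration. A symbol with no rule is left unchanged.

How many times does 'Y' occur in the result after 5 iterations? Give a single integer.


Answer: 1

Derivation:
Step 0: D  (0 'Y')
Step 1: Y  (1 'Y')
Step 2: Y  (1 'Y')
Step 3: Y  (1 'Y')
Step 4: Y  (1 'Y')
Step 5: Y  (1 'Y')


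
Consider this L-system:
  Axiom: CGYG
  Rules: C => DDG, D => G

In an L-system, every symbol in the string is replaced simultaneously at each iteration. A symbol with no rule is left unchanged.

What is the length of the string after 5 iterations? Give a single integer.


Answer: 6

Derivation:
Step 0: length = 4
Step 1: length = 6
Step 2: length = 6
Step 3: length = 6
Step 4: length = 6
Step 5: length = 6


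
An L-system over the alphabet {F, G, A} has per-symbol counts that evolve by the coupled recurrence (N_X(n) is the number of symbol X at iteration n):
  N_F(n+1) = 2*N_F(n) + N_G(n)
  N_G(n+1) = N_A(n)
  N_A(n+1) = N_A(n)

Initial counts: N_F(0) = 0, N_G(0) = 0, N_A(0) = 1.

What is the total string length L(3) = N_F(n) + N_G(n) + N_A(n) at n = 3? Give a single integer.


Step 0: N_F=0, N_G=0, N_A=1, L=1
Step 1: N_F=0, N_G=1, N_A=1, L=2
Step 2: N_F=1, N_G=1, N_A=1, L=3
Step 3: N_F=3, N_G=1, N_A=1, L=5

Answer: 5


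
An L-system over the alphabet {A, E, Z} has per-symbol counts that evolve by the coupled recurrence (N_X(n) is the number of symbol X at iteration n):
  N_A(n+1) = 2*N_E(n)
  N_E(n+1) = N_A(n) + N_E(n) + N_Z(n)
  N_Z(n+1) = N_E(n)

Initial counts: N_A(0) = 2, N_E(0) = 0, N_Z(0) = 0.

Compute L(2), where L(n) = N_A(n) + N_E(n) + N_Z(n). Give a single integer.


Step 0: N_A=2, N_E=0, N_Z=0, L=2
Step 1: N_A=0, N_E=2, N_Z=0, L=2
Step 2: N_A=4, N_E=2, N_Z=2, L=8

Answer: 8


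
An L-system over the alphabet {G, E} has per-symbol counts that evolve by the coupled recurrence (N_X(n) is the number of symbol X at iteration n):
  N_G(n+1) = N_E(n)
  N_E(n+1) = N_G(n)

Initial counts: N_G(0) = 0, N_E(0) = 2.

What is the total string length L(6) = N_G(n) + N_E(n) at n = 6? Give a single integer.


Step 0: N_G=0, N_E=2, L=2
Step 1: N_G=2, N_E=0, L=2
Step 2: N_G=0, N_E=2, L=2
Step 3: N_G=2, N_E=0, L=2
Step 4: N_G=0, N_E=2, L=2
Step 5: N_G=2, N_E=0, L=2
Step 6: N_G=0, N_E=2, L=2

Answer: 2
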